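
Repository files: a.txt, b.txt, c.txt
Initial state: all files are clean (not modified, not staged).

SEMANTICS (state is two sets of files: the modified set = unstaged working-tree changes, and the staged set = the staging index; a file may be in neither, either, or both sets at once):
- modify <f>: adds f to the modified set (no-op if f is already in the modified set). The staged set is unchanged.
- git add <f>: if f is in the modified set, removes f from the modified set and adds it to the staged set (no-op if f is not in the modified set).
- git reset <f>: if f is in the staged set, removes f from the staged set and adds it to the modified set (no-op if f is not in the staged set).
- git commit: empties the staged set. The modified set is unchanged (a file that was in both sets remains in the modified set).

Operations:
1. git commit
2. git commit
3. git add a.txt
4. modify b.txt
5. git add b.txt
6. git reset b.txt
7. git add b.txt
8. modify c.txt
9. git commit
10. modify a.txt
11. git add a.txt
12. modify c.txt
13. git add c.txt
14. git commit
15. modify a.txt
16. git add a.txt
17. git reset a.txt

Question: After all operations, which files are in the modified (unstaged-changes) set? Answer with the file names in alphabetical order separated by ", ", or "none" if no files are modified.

Answer: a.txt

Derivation:
After op 1 (git commit): modified={none} staged={none}
After op 2 (git commit): modified={none} staged={none}
After op 3 (git add a.txt): modified={none} staged={none}
After op 4 (modify b.txt): modified={b.txt} staged={none}
After op 5 (git add b.txt): modified={none} staged={b.txt}
After op 6 (git reset b.txt): modified={b.txt} staged={none}
After op 7 (git add b.txt): modified={none} staged={b.txt}
After op 8 (modify c.txt): modified={c.txt} staged={b.txt}
After op 9 (git commit): modified={c.txt} staged={none}
After op 10 (modify a.txt): modified={a.txt, c.txt} staged={none}
After op 11 (git add a.txt): modified={c.txt} staged={a.txt}
After op 12 (modify c.txt): modified={c.txt} staged={a.txt}
After op 13 (git add c.txt): modified={none} staged={a.txt, c.txt}
After op 14 (git commit): modified={none} staged={none}
After op 15 (modify a.txt): modified={a.txt} staged={none}
After op 16 (git add a.txt): modified={none} staged={a.txt}
After op 17 (git reset a.txt): modified={a.txt} staged={none}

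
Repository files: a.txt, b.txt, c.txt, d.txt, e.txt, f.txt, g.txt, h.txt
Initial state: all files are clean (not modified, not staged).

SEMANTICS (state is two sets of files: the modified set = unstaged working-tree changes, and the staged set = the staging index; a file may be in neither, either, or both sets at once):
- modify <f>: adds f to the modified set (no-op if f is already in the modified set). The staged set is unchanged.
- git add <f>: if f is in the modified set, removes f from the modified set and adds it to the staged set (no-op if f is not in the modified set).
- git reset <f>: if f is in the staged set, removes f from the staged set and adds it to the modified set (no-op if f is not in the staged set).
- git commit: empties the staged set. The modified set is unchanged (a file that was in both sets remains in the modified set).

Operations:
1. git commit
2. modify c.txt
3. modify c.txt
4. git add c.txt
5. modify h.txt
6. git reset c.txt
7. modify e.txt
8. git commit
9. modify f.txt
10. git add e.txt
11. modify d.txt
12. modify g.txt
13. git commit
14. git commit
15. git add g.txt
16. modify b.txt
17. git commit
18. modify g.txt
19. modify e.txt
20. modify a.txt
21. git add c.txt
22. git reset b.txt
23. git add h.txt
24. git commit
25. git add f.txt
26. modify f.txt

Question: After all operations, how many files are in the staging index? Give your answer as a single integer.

After op 1 (git commit): modified={none} staged={none}
After op 2 (modify c.txt): modified={c.txt} staged={none}
After op 3 (modify c.txt): modified={c.txt} staged={none}
After op 4 (git add c.txt): modified={none} staged={c.txt}
After op 5 (modify h.txt): modified={h.txt} staged={c.txt}
After op 6 (git reset c.txt): modified={c.txt, h.txt} staged={none}
After op 7 (modify e.txt): modified={c.txt, e.txt, h.txt} staged={none}
After op 8 (git commit): modified={c.txt, e.txt, h.txt} staged={none}
After op 9 (modify f.txt): modified={c.txt, e.txt, f.txt, h.txt} staged={none}
After op 10 (git add e.txt): modified={c.txt, f.txt, h.txt} staged={e.txt}
After op 11 (modify d.txt): modified={c.txt, d.txt, f.txt, h.txt} staged={e.txt}
After op 12 (modify g.txt): modified={c.txt, d.txt, f.txt, g.txt, h.txt} staged={e.txt}
After op 13 (git commit): modified={c.txt, d.txt, f.txt, g.txt, h.txt} staged={none}
After op 14 (git commit): modified={c.txt, d.txt, f.txt, g.txt, h.txt} staged={none}
After op 15 (git add g.txt): modified={c.txt, d.txt, f.txt, h.txt} staged={g.txt}
After op 16 (modify b.txt): modified={b.txt, c.txt, d.txt, f.txt, h.txt} staged={g.txt}
After op 17 (git commit): modified={b.txt, c.txt, d.txt, f.txt, h.txt} staged={none}
After op 18 (modify g.txt): modified={b.txt, c.txt, d.txt, f.txt, g.txt, h.txt} staged={none}
After op 19 (modify e.txt): modified={b.txt, c.txt, d.txt, e.txt, f.txt, g.txt, h.txt} staged={none}
After op 20 (modify a.txt): modified={a.txt, b.txt, c.txt, d.txt, e.txt, f.txt, g.txt, h.txt} staged={none}
After op 21 (git add c.txt): modified={a.txt, b.txt, d.txt, e.txt, f.txt, g.txt, h.txt} staged={c.txt}
After op 22 (git reset b.txt): modified={a.txt, b.txt, d.txt, e.txt, f.txt, g.txt, h.txt} staged={c.txt}
After op 23 (git add h.txt): modified={a.txt, b.txt, d.txt, e.txt, f.txt, g.txt} staged={c.txt, h.txt}
After op 24 (git commit): modified={a.txt, b.txt, d.txt, e.txt, f.txt, g.txt} staged={none}
After op 25 (git add f.txt): modified={a.txt, b.txt, d.txt, e.txt, g.txt} staged={f.txt}
After op 26 (modify f.txt): modified={a.txt, b.txt, d.txt, e.txt, f.txt, g.txt} staged={f.txt}
Final staged set: {f.txt} -> count=1

Answer: 1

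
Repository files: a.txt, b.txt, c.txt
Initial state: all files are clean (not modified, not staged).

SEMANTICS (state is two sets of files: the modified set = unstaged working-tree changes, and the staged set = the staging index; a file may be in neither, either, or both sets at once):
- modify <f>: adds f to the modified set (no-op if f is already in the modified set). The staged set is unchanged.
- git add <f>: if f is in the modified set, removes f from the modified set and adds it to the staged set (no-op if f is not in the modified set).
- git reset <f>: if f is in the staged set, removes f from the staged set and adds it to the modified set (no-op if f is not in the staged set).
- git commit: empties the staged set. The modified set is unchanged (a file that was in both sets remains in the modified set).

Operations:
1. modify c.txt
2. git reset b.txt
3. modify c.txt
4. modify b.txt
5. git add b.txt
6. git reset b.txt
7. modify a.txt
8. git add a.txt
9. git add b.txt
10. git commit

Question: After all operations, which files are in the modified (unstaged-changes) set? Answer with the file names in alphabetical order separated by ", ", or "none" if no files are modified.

After op 1 (modify c.txt): modified={c.txt} staged={none}
After op 2 (git reset b.txt): modified={c.txt} staged={none}
After op 3 (modify c.txt): modified={c.txt} staged={none}
After op 4 (modify b.txt): modified={b.txt, c.txt} staged={none}
After op 5 (git add b.txt): modified={c.txt} staged={b.txt}
After op 6 (git reset b.txt): modified={b.txt, c.txt} staged={none}
After op 7 (modify a.txt): modified={a.txt, b.txt, c.txt} staged={none}
After op 8 (git add a.txt): modified={b.txt, c.txt} staged={a.txt}
After op 9 (git add b.txt): modified={c.txt} staged={a.txt, b.txt}
After op 10 (git commit): modified={c.txt} staged={none}

Answer: c.txt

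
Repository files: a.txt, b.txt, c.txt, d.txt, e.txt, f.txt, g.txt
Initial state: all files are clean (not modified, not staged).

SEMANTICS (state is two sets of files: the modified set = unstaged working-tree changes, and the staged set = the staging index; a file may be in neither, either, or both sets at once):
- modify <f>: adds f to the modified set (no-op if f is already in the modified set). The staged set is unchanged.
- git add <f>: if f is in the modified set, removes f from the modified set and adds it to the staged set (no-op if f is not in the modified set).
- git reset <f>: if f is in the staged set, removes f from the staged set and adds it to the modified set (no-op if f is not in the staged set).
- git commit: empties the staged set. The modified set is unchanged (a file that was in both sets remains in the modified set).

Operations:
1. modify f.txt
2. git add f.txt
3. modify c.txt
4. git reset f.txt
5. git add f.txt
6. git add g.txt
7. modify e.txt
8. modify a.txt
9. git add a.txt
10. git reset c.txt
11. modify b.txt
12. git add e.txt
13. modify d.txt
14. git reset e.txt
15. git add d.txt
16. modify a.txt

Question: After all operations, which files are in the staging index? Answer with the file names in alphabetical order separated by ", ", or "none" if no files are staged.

Answer: a.txt, d.txt, f.txt

Derivation:
After op 1 (modify f.txt): modified={f.txt} staged={none}
After op 2 (git add f.txt): modified={none} staged={f.txt}
After op 3 (modify c.txt): modified={c.txt} staged={f.txt}
After op 4 (git reset f.txt): modified={c.txt, f.txt} staged={none}
After op 5 (git add f.txt): modified={c.txt} staged={f.txt}
After op 6 (git add g.txt): modified={c.txt} staged={f.txt}
After op 7 (modify e.txt): modified={c.txt, e.txt} staged={f.txt}
After op 8 (modify a.txt): modified={a.txt, c.txt, e.txt} staged={f.txt}
After op 9 (git add a.txt): modified={c.txt, e.txt} staged={a.txt, f.txt}
After op 10 (git reset c.txt): modified={c.txt, e.txt} staged={a.txt, f.txt}
After op 11 (modify b.txt): modified={b.txt, c.txt, e.txt} staged={a.txt, f.txt}
After op 12 (git add e.txt): modified={b.txt, c.txt} staged={a.txt, e.txt, f.txt}
After op 13 (modify d.txt): modified={b.txt, c.txt, d.txt} staged={a.txt, e.txt, f.txt}
After op 14 (git reset e.txt): modified={b.txt, c.txt, d.txt, e.txt} staged={a.txt, f.txt}
After op 15 (git add d.txt): modified={b.txt, c.txt, e.txt} staged={a.txt, d.txt, f.txt}
After op 16 (modify a.txt): modified={a.txt, b.txt, c.txt, e.txt} staged={a.txt, d.txt, f.txt}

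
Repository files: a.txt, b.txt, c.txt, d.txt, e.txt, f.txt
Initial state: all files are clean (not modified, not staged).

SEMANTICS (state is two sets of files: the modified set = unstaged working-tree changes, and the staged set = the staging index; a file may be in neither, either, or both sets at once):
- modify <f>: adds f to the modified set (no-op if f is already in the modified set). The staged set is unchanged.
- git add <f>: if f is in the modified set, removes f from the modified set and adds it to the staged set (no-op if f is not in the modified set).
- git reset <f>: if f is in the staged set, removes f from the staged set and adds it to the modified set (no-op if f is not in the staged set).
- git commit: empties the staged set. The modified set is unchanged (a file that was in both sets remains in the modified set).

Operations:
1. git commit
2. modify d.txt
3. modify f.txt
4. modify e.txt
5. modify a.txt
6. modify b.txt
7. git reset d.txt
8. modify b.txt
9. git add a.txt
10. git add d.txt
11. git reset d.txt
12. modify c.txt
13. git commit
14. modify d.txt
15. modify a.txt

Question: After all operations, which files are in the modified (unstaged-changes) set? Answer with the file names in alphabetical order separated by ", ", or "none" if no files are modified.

After op 1 (git commit): modified={none} staged={none}
After op 2 (modify d.txt): modified={d.txt} staged={none}
After op 3 (modify f.txt): modified={d.txt, f.txt} staged={none}
After op 4 (modify e.txt): modified={d.txt, e.txt, f.txt} staged={none}
After op 5 (modify a.txt): modified={a.txt, d.txt, e.txt, f.txt} staged={none}
After op 6 (modify b.txt): modified={a.txt, b.txt, d.txt, e.txt, f.txt} staged={none}
After op 7 (git reset d.txt): modified={a.txt, b.txt, d.txt, e.txt, f.txt} staged={none}
After op 8 (modify b.txt): modified={a.txt, b.txt, d.txt, e.txt, f.txt} staged={none}
After op 9 (git add a.txt): modified={b.txt, d.txt, e.txt, f.txt} staged={a.txt}
After op 10 (git add d.txt): modified={b.txt, e.txt, f.txt} staged={a.txt, d.txt}
After op 11 (git reset d.txt): modified={b.txt, d.txt, e.txt, f.txt} staged={a.txt}
After op 12 (modify c.txt): modified={b.txt, c.txt, d.txt, e.txt, f.txt} staged={a.txt}
After op 13 (git commit): modified={b.txt, c.txt, d.txt, e.txt, f.txt} staged={none}
After op 14 (modify d.txt): modified={b.txt, c.txt, d.txt, e.txt, f.txt} staged={none}
After op 15 (modify a.txt): modified={a.txt, b.txt, c.txt, d.txt, e.txt, f.txt} staged={none}

Answer: a.txt, b.txt, c.txt, d.txt, e.txt, f.txt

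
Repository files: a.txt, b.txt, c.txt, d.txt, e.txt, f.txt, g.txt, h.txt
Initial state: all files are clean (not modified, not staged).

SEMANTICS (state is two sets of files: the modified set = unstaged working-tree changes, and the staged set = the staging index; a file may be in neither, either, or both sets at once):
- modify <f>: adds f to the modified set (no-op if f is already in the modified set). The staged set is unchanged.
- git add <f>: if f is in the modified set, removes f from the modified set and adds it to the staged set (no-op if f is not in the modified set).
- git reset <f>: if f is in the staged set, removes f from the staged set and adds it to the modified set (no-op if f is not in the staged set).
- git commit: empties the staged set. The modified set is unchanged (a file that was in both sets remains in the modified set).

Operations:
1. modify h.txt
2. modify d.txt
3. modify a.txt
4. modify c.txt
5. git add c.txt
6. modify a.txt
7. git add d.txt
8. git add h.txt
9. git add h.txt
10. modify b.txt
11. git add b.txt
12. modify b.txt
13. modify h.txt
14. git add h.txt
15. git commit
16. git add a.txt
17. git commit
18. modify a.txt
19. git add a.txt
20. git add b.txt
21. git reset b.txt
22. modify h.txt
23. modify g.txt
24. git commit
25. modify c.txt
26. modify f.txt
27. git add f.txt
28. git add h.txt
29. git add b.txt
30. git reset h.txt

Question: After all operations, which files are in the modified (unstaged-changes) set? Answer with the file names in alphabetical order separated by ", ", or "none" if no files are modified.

After op 1 (modify h.txt): modified={h.txt} staged={none}
After op 2 (modify d.txt): modified={d.txt, h.txt} staged={none}
After op 3 (modify a.txt): modified={a.txt, d.txt, h.txt} staged={none}
After op 4 (modify c.txt): modified={a.txt, c.txt, d.txt, h.txt} staged={none}
After op 5 (git add c.txt): modified={a.txt, d.txt, h.txt} staged={c.txt}
After op 6 (modify a.txt): modified={a.txt, d.txt, h.txt} staged={c.txt}
After op 7 (git add d.txt): modified={a.txt, h.txt} staged={c.txt, d.txt}
After op 8 (git add h.txt): modified={a.txt} staged={c.txt, d.txt, h.txt}
After op 9 (git add h.txt): modified={a.txt} staged={c.txt, d.txt, h.txt}
After op 10 (modify b.txt): modified={a.txt, b.txt} staged={c.txt, d.txt, h.txt}
After op 11 (git add b.txt): modified={a.txt} staged={b.txt, c.txt, d.txt, h.txt}
After op 12 (modify b.txt): modified={a.txt, b.txt} staged={b.txt, c.txt, d.txt, h.txt}
After op 13 (modify h.txt): modified={a.txt, b.txt, h.txt} staged={b.txt, c.txt, d.txt, h.txt}
After op 14 (git add h.txt): modified={a.txt, b.txt} staged={b.txt, c.txt, d.txt, h.txt}
After op 15 (git commit): modified={a.txt, b.txt} staged={none}
After op 16 (git add a.txt): modified={b.txt} staged={a.txt}
After op 17 (git commit): modified={b.txt} staged={none}
After op 18 (modify a.txt): modified={a.txt, b.txt} staged={none}
After op 19 (git add a.txt): modified={b.txt} staged={a.txt}
After op 20 (git add b.txt): modified={none} staged={a.txt, b.txt}
After op 21 (git reset b.txt): modified={b.txt} staged={a.txt}
After op 22 (modify h.txt): modified={b.txt, h.txt} staged={a.txt}
After op 23 (modify g.txt): modified={b.txt, g.txt, h.txt} staged={a.txt}
After op 24 (git commit): modified={b.txt, g.txt, h.txt} staged={none}
After op 25 (modify c.txt): modified={b.txt, c.txt, g.txt, h.txt} staged={none}
After op 26 (modify f.txt): modified={b.txt, c.txt, f.txt, g.txt, h.txt} staged={none}
After op 27 (git add f.txt): modified={b.txt, c.txt, g.txt, h.txt} staged={f.txt}
After op 28 (git add h.txt): modified={b.txt, c.txt, g.txt} staged={f.txt, h.txt}
After op 29 (git add b.txt): modified={c.txt, g.txt} staged={b.txt, f.txt, h.txt}
After op 30 (git reset h.txt): modified={c.txt, g.txt, h.txt} staged={b.txt, f.txt}

Answer: c.txt, g.txt, h.txt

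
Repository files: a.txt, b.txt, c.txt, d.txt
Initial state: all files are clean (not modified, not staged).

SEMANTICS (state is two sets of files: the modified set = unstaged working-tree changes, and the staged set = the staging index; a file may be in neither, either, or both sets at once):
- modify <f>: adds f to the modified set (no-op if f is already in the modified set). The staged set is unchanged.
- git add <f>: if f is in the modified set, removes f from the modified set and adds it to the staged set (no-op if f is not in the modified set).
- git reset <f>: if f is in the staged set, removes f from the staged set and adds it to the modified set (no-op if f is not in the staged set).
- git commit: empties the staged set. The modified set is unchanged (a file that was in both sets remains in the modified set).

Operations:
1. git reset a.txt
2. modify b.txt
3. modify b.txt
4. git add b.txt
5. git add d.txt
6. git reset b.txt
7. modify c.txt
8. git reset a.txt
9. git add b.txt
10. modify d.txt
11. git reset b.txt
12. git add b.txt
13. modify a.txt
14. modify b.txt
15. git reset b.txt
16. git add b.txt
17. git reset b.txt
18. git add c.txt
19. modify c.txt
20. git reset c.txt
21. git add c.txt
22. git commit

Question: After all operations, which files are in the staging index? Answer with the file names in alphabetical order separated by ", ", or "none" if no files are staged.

Answer: none

Derivation:
After op 1 (git reset a.txt): modified={none} staged={none}
After op 2 (modify b.txt): modified={b.txt} staged={none}
After op 3 (modify b.txt): modified={b.txt} staged={none}
After op 4 (git add b.txt): modified={none} staged={b.txt}
After op 5 (git add d.txt): modified={none} staged={b.txt}
After op 6 (git reset b.txt): modified={b.txt} staged={none}
After op 7 (modify c.txt): modified={b.txt, c.txt} staged={none}
After op 8 (git reset a.txt): modified={b.txt, c.txt} staged={none}
After op 9 (git add b.txt): modified={c.txt} staged={b.txt}
After op 10 (modify d.txt): modified={c.txt, d.txt} staged={b.txt}
After op 11 (git reset b.txt): modified={b.txt, c.txt, d.txt} staged={none}
After op 12 (git add b.txt): modified={c.txt, d.txt} staged={b.txt}
After op 13 (modify a.txt): modified={a.txt, c.txt, d.txt} staged={b.txt}
After op 14 (modify b.txt): modified={a.txt, b.txt, c.txt, d.txt} staged={b.txt}
After op 15 (git reset b.txt): modified={a.txt, b.txt, c.txt, d.txt} staged={none}
After op 16 (git add b.txt): modified={a.txt, c.txt, d.txt} staged={b.txt}
After op 17 (git reset b.txt): modified={a.txt, b.txt, c.txt, d.txt} staged={none}
After op 18 (git add c.txt): modified={a.txt, b.txt, d.txt} staged={c.txt}
After op 19 (modify c.txt): modified={a.txt, b.txt, c.txt, d.txt} staged={c.txt}
After op 20 (git reset c.txt): modified={a.txt, b.txt, c.txt, d.txt} staged={none}
After op 21 (git add c.txt): modified={a.txt, b.txt, d.txt} staged={c.txt}
After op 22 (git commit): modified={a.txt, b.txt, d.txt} staged={none}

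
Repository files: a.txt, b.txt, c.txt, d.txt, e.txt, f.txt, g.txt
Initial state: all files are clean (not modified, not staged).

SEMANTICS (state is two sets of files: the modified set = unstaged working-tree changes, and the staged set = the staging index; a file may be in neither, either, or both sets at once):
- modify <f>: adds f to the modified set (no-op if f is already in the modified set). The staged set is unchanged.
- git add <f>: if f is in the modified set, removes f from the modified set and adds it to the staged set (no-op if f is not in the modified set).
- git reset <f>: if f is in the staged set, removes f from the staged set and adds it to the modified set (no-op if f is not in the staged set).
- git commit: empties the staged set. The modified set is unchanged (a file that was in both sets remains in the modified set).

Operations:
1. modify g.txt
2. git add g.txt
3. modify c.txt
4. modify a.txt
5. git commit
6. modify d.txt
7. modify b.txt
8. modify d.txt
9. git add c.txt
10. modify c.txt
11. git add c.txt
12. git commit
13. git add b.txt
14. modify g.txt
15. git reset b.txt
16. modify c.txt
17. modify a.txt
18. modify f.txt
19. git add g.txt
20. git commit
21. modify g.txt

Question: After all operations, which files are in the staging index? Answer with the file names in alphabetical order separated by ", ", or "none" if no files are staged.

After op 1 (modify g.txt): modified={g.txt} staged={none}
After op 2 (git add g.txt): modified={none} staged={g.txt}
After op 3 (modify c.txt): modified={c.txt} staged={g.txt}
After op 4 (modify a.txt): modified={a.txt, c.txt} staged={g.txt}
After op 5 (git commit): modified={a.txt, c.txt} staged={none}
After op 6 (modify d.txt): modified={a.txt, c.txt, d.txt} staged={none}
After op 7 (modify b.txt): modified={a.txt, b.txt, c.txt, d.txt} staged={none}
After op 8 (modify d.txt): modified={a.txt, b.txt, c.txt, d.txt} staged={none}
After op 9 (git add c.txt): modified={a.txt, b.txt, d.txt} staged={c.txt}
After op 10 (modify c.txt): modified={a.txt, b.txt, c.txt, d.txt} staged={c.txt}
After op 11 (git add c.txt): modified={a.txt, b.txt, d.txt} staged={c.txt}
After op 12 (git commit): modified={a.txt, b.txt, d.txt} staged={none}
After op 13 (git add b.txt): modified={a.txt, d.txt} staged={b.txt}
After op 14 (modify g.txt): modified={a.txt, d.txt, g.txt} staged={b.txt}
After op 15 (git reset b.txt): modified={a.txt, b.txt, d.txt, g.txt} staged={none}
After op 16 (modify c.txt): modified={a.txt, b.txt, c.txt, d.txt, g.txt} staged={none}
After op 17 (modify a.txt): modified={a.txt, b.txt, c.txt, d.txt, g.txt} staged={none}
After op 18 (modify f.txt): modified={a.txt, b.txt, c.txt, d.txt, f.txt, g.txt} staged={none}
After op 19 (git add g.txt): modified={a.txt, b.txt, c.txt, d.txt, f.txt} staged={g.txt}
After op 20 (git commit): modified={a.txt, b.txt, c.txt, d.txt, f.txt} staged={none}
After op 21 (modify g.txt): modified={a.txt, b.txt, c.txt, d.txt, f.txt, g.txt} staged={none}

Answer: none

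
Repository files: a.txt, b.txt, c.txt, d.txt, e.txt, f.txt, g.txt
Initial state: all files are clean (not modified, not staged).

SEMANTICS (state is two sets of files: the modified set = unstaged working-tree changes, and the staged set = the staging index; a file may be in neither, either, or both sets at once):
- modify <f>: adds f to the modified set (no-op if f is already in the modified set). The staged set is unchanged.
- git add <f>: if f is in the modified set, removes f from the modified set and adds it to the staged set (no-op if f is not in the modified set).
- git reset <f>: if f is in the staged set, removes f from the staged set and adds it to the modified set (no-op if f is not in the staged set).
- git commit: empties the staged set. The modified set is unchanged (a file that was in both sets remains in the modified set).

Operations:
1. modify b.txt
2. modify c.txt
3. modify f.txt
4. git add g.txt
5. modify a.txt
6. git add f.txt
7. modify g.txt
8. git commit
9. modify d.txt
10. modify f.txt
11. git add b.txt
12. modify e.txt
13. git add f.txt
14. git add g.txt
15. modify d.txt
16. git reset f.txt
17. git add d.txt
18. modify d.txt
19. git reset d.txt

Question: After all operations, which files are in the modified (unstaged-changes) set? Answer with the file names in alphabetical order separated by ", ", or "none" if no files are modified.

Answer: a.txt, c.txt, d.txt, e.txt, f.txt

Derivation:
After op 1 (modify b.txt): modified={b.txt} staged={none}
After op 2 (modify c.txt): modified={b.txt, c.txt} staged={none}
After op 3 (modify f.txt): modified={b.txt, c.txt, f.txt} staged={none}
After op 4 (git add g.txt): modified={b.txt, c.txt, f.txt} staged={none}
After op 5 (modify a.txt): modified={a.txt, b.txt, c.txt, f.txt} staged={none}
After op 6 (git add f.txt): modified={a.txt, b.txt, c.txt} staged={f.txt}
After op 7 (modify g.txt): modified={a.txt, b.txt, c.txt, g.txt} staged={f.txt}
After op 8 (git commit): modified={a.txt, b.txt, c.txt, g.txt} staged={none}
After op 9 (modify d.txt): modified={a.txt, b.txt, c.txt, d.txt, g.txt} staged={none}
After op 10 (modify f.txt): modified={a.txt, b.txt, c.txt, d.txt, f.txt, g.txt} staged={none}
After op 11 (git add b.txt): modified={a.txt, c.txt, d.txt, f.txt, g.txt} staged={b.txt}
After op 12 (modify e.txt): modified={a.txt, c.txt, d.txt, e.txt, f.txt, g.txt} staged={b.txt}
After op 13 (git add f.txt): modified={a.txt, c.txt, d.txt, e.txt, g.txt} staged={b.txt, f.txt}
After op 14 (git add g.txt): modified={a.txt, c.txt, d.txt, e.txt} staged={b.txt, f.txt, g.txt}
After op 15 (modify d.txt): modified={a.txt, c.txt, d.txt, e.txt} staged={b.txt, f.txt, g.txt}
After op 16 (git reset f.txt): modified={a.txt, c.txt, d.txt, e.txt, f.txt} staged={b.txt, g.txt}
After op 17 (git add d.txt): modified={a.txt, c.txt, e.txt, f.txt} staged={b.txt, d.txt, g.txt}
After op 18 (modify d.txt): modified={a.txt, c.txt, d.txt, e.txt, f.txt} staged={b.txt, d.txt, g.txt}
After op 19 (git reset d.txt): modified={a.txt, c.txt, d.txt, e.txt, f.txt} staged={b.txt, g.txt}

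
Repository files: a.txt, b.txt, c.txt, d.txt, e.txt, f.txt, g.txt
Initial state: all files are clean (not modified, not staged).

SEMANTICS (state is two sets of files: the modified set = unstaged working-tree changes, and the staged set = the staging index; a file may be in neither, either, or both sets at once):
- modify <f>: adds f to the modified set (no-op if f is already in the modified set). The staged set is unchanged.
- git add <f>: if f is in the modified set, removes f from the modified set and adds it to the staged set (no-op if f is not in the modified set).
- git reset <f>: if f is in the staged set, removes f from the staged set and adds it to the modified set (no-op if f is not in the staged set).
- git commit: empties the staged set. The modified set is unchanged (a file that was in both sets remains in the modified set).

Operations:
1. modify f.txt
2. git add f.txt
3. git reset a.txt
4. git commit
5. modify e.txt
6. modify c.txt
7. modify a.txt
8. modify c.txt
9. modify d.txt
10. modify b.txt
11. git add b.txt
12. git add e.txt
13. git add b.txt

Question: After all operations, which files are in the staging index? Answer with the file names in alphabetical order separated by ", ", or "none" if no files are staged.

Answer: b.txt, e.txt

Derivation:
After op 1 (modify f.txt): modified={f.txt} staged={none}
After op 2 (git add f.txt): modified={none} staged={f.txt}
After op 3 (git reset a.txt): modified={none} staged={f.txt}
After op 4 (git commit): modified={none} staged={none}
After op 5 (modify e.txt): modified={e.txt} staged={none}
After op 6 (modify c.txt): modified={c.txt, e.txt} staged={none}
After op 7 (modify a.txt): modified={a.txt, c.txt, e.txt} staged={none}
After op 8 (modify c.txt): modified={a.txt, c.txt, e.txt} staged={none}
After op 9 (modify d.txt): modified={a.txt, c.txt, d.txt, e.txt} staged={none}
After op 10 (modify b.txt): modified={a.txt, b.txt, c.txt, d.txt, e.txt} staged={none}
After op 11 (git add b.txt): modified={a.txt, c.txt, d.txt, e.txt} staged={b.txt}
After op 12 (git add e.txt): modified={a.txt, c.txt, d.txt} staged={b.txt, e.txt}
After op 13 (git add b.txt): modified={a.txt, c.txt, d.txt} staged={b.txt, e.txt}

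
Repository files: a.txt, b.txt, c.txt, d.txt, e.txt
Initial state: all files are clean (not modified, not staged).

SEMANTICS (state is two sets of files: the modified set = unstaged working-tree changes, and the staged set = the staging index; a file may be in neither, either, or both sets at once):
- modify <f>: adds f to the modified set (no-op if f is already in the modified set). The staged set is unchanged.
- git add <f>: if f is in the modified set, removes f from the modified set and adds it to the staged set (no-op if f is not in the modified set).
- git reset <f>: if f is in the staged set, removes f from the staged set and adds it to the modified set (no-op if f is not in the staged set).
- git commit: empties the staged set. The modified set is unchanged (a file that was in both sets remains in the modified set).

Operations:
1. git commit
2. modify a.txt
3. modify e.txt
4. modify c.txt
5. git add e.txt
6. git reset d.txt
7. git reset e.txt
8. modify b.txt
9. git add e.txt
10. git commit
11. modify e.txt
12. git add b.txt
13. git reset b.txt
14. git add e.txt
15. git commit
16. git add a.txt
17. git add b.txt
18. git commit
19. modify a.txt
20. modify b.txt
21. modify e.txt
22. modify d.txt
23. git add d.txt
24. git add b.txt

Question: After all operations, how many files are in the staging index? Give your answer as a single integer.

After op 1 (git commit): modified={none} staged={none}
After op 2 (modify a.txt): modified={a.txt} staged={none}
After op 3 (modify e.txt): modified={a.txt, e.txt} staged={none}
After op 4 (modify c.txt): modified={a.txt, c.txt, e.txt} staged={none}
After op 5 (git add e.txt): modified={a.txt, c.txt} staged={e.txt}
After op 6 (git reset d.txt): modified={a.txt, c.txt} staged={e.txt}
After op 7 (git reset e.txt): modified={a.txt, c.txt, e.txt} staged={none}
After op 8 (modify b.txt): modified={a.txt, b.txt, c.txt, e.txt} staged={none}
After op 9 (git add e.txt): modified={a.txt, b.txt, c.txt} staged={e.txt}
After op 10 (git commit): modified={a.txt, b.txt, c.txt} staged={none}
After op 11 (modify e.txt): modified={a.txt, b.txt, c.txt, e.txt} staged={none}
After op 12 (git add b.txt): modified={a.txt, c.txt, e.txt} staged={b.txt}
After op 13 (git reset b.txt): modified={a.txt, b.txt, c.txt, e.txt} staged={none}
After op 14 (git add e.txt): modified={a.txt, b.txt, c.txt} staged={e.txt}
After op 15 (git commit): modified={a.txt, b.txt, c.txt} staged={none}
After op 16 (git add a.txt): modified={b.txt, c.txt} staged={a.txt}
After op 17 (git add b.txt): modified={c.txt} staged={a.txt, b.txt}
After op 18 (git commit): modified={c.txt} staged={none}
After op 19 (modify a.txt): modified={a.txt, c.txt} staged={none}
After op 20 (modify b.txt): modified={a.txt, b.txt, c.txt} staged={none}
After op 21 (modify e.txt): modified={a.txt, b.txt, c.txt, e.txt} staged={none}
After op 22 (modify d.txt): modified={a.txt, b.txt, c.txt, d.txt, e.txt} staged={none}
After op 23 (git add d.txt): modified={a.txt, b.txt, c.txt, e.txt} staged={d.txt}
After op 24 (git add b.txt): modified={a.txt, c.txt, e.txt} staged={b.txt, d.txt}
Final staged set: {b.txt, d.txt} -> count=2

Answer: 2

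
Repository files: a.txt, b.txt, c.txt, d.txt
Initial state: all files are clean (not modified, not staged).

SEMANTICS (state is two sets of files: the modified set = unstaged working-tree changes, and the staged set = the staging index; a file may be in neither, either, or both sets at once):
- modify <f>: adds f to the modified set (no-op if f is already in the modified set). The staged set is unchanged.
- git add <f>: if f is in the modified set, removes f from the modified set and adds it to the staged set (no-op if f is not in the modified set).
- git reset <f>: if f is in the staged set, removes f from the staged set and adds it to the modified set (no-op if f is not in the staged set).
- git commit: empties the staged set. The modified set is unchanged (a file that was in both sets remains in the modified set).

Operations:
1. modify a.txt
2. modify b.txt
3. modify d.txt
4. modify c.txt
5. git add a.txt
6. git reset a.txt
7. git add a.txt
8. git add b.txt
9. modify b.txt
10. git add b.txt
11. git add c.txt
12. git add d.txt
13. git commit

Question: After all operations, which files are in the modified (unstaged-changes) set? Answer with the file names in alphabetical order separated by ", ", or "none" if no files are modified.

After op 1 (modify a.txt): modified={a.txt} staged={none}
After op 2 (modify b.txt): modified={a.txt, b.txt} staged={none}
After op 3 (modify d.txt): modified={a.txt, b.txt, d.txt} staged={none}
After op 4 (modify c.txt): modified={a.txt, b.txt, c.txt, d.txt} staged={none}
After op 5 (git add a.txt): modified={b.txt, c.txt, d.txt} staged={a.txt}
After op 6 (git reset a.txt): modified={a.txt, b.txt, c.txt, d.txt} staged={none}
After op 7 (git add a.txt): modified={b.txt, c.txt, d.txt} staged={a.txt}
After op 8 (git add b.txt): modified={c.txt, d.txt} staged={a.txt, b.txt}
After op 9 (modify b.txt): modified={b.txt, c.txt, d.txt} staged={a.txt, b.txt}
After op 10 (git add b.txt): modified={c.txt, d.txt} staged={a.txt, b.txt}
After op 11 (git add c.txt): modified={d.txt} staged={a.txt, b.txt, c.txt}
After op 12 (git add d.txt): modified={none} staged={a.txt, b.txt, c.txt, d.txt}
After op 13 (git commit): modified={none} staged={none}

Answer: none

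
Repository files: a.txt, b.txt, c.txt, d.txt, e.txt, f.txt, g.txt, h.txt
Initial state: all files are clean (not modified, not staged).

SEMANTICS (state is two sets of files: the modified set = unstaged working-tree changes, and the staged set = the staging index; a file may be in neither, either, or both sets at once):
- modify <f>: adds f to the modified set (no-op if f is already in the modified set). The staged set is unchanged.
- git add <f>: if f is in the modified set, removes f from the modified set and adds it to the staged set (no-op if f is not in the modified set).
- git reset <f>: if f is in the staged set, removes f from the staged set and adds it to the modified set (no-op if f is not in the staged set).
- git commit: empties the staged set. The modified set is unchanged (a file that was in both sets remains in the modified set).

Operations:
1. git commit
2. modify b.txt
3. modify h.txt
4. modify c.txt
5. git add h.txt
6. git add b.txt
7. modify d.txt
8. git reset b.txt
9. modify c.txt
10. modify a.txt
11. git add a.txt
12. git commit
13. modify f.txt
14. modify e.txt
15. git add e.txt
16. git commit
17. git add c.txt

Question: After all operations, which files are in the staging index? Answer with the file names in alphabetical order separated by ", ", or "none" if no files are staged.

Answer: c.txt

Derivation:
After op 1 (git commit): modified={none} staged={none}
After op 2 (modify b.txt): modified={b.txt} staged={none}
After op 3 (modify h.txt): modified={b.txt, h.txt} staged={none}
After op 4 (modify c.txt): modified={b.txt, c.txt, h.txt} staged={none}
After op 5 (git add h.txt): modified={b.txt, c.txt} staged={h.txt}
After op 6 (git add b.txt): modified={c.txt} staged={b.txt, h.txt}
After op 7 (modify d.txt): modified={c.txt, d.txt} staged={b.txt, h.txt}
After op 8 (git reset b.txt): modified={b.txt, c.txt, d.txt} staged={h.txt}
After op 9 (modify c.txt): modified={b.txt, c.txt, d.txt} staged={h.txt}
After op 10 (modify a.txt): modified={a.txt, b.txt, c.txt, d.txt} staged={h.txt}
After op 11 (git add a.txt): modified={b.txt, c.txt, d.txt} staged={a.txt, h.txt}
After op 12 (git commit): modified={b.txt, c.txt, d.txt} staged={none}
After op 13 (modify f.txt): modified={b.txt, c.txt, d.txt, f.txt} staged={none}
After op 14 (modify e.txt): modified={b.txt, c.txt, d.txt, e.txt, f.txt} staged={none}
After op 15 (git add e.txt): modified={b.txt, c.txt, d.txt, f.txt} staged={e.txt}
After op 16 (git commit): modified={b.txt, c.txt, d.txt, f.txt} staged={none}
After op 17 (git add c.txt): modified={b.txt, d.txt, f.txt} staged={c.txt}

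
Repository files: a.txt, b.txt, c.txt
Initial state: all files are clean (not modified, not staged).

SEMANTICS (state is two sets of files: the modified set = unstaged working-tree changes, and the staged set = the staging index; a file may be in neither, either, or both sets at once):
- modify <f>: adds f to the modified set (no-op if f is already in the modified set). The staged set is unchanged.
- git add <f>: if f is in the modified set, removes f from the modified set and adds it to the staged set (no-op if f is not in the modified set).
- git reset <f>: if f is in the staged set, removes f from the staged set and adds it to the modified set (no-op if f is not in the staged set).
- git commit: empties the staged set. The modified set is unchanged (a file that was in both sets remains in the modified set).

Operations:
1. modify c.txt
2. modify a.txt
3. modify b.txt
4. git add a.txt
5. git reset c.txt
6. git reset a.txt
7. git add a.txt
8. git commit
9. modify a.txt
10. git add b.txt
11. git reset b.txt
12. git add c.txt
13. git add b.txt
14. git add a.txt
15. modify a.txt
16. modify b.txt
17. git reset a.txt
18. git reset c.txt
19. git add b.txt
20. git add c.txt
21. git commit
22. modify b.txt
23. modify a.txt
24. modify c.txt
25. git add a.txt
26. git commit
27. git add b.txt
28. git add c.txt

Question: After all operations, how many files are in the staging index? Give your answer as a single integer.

After op 1 (modify c.txt): modified={c.txt} staged={none}
After op 2 (modify a.txt): modified={a.txt, c.txt} staged={none}
After op 3 (modify b.txt): modified={a.txt, b.txt, c.txt} staged={none}
After op 4 (git add a.txt): modified={b.txt, c.txt} staged={a.txt}
After op 5 (git reset c.txt): modified={b.txt, c.txt} staged={a.txt}
After op 6 (git reset a.txt): modified={a.txt, b.txt, c.txt} staged={none}
After op 7 (git add a.txt): modified={b.txt, c.txt} staged={a.txt}
After op 8 (git commit): modified={b.txt, c.txt} staged={none}
After op 9 (modify a.txt): modified={a.txt, b.txt, c.txt} staged={none}
After op 10 (git add b.txt): modified={a.txt, c.txt} staged={b.txt}
After op 11 (git reset b.txt): modified={a.txt, b.txt, c.txt} staged={none}
After op 12 (git add c.txt): modified={a.txt, b.txt} staged={c.txt}
After op 13 (git add b.txt): modified={a.txt} staged={b.txt, c.txt}
After op 14 (git add a.txt): modified={none} staged={a.txt, b.txt, c.txt}
After op 15 (modify a.txt): modified={a.txt} staged={a.txt, b.txt, c.txt}
After op 16 (modify b.txt): modified={a.txt, b.txt} staged={a.txt, b.txt, c.txt}
After op 17 (git reset a.txt): modified={a.txt, b.txt} staged={b.txt, c.txt}
After op 18 (git reset c.txt): modified={a.txt, b.txt, c.txt} staged={b.txt}
After op 19 (git add b.txt): modified={a.txt, c.txt} staged={b.txt}
After op 20 (git add c.txt): modified={a.txt} staged={b.txt, c.txt}
After op 21 (git commit): modified={a.txt} staged={none}
After op 22 (modify b.txt): modified={a.txt, b.txt} staged={none}
After op 23 (modify a.txt): modified={a.txt, b.txt} staged={none}
After op 24 (modify c.txt): modified={a.txt, b.txt, c.txt} staged={none}
After op 25 (git add a.txt): modified={b.txt, c.txt} staged={a.txt}
After op 26 (git commit): modified={b.txt, c.txt} staged={none}
After op 27 (git add b.txt): modified={c.txt} staged={b.txt}
After op 28 (git add c.txt): modified={none} staged={b.txt, c.txt}
Final staged set: {b.txt, c.txt} -> count=2

Answer: 2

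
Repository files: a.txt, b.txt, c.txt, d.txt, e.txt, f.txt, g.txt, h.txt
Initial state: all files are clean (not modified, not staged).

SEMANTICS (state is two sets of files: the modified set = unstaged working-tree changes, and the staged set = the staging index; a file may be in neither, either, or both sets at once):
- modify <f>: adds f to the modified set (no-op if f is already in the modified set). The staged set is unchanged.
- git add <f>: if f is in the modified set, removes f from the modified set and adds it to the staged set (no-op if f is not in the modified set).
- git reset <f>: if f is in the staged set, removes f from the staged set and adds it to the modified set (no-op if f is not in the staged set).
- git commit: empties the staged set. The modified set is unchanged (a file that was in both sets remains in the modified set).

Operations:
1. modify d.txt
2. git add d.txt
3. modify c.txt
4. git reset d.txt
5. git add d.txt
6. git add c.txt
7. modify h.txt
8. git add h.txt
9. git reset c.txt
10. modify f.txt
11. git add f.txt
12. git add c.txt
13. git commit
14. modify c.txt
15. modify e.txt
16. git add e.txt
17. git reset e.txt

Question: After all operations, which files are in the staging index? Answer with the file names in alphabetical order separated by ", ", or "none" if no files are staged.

Answer: none

Derivation:
After op 1 (modify d.txt): modified={d.txt} staged={none}
After op 2 (git add d.txt): modified={none} staged={d.txt}
After op 3 (modify c.txt): modified={c.txt} staged={d.txt}
After op 4 (git reset d.txt): modified={c.txt, d.txt} staged={none}
After op 5 (git add d.txt): modified={c.txt} staged={d.txt}
After op 6 (git add c.txt): modified={none} staged={c.txt, d.txt}
After op 7 (modify h.txt): modified={h.txt} staged={c.txt, d.txt}
After op 8 (git add h.txt): modified={none} staged={c.txt, d.txt, h.txt}
After op 9 (git reset c.txt): modified={c.txt} staged={d.txt, h.txt}
After op 10 (modify f.txt): modified={c.txt, f.txt} staged={d.txt, h.txt}
After op 11 (git add f.txt): modified={c.txt} staged={d.txt, f.txt, h.txt}
After op 12 (git add c.txt): modified={none} staged={c.txt, d.txt, f.txt, h.txt}
After op 13 (git commit): modified={none} staged={none}
After op 14 (modify c.txt): modified={c.txt} staged={none}
After op 15 (modify e.txt): modified={c.txt, e.txt} staged={none}
After op 16 (git add e.txt): modified={c.txt} staged={e.txt}
After op 17 (git reset e.txt): modified={c.txt, e.txt} staged={none}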